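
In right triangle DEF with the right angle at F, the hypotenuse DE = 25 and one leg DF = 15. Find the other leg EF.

By the Pythagorean theorem: EF^2 = DE^2 - DF^2
EF^2 = 25^2 - 15^2 = 625 - 225 = 400
EF = sqrt(400) = 20

20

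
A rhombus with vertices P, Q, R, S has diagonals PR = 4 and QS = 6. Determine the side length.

In a rhombus, the diagonals bisect each other perpendicularly, creating four congruent right triangles.
Each triangle has legs 2 (half of 4) and 3 (half of 6).
The hypotenuse of each right triangle is a side of the rhombus:
side = sqrt(2^2 + 3^2) = sqrt(13)

sqrt(13)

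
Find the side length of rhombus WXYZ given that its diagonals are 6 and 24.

Half-diagonals are 3 and 12. side = sqrt(3^2 + 12^2) = sqrt(153) = 3*sqrt(17)

3*sqrt(17)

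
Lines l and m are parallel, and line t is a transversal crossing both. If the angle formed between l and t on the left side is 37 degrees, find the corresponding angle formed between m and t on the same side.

Corresponding angles are equal: 37 degrees.

37 degrees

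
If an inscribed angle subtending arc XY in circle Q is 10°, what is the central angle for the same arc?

Central angle = 2 × 10° = 20° (inscribed angle theorem).

20°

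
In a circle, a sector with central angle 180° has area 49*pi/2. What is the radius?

Sector area A = πr² × θ/360, so r² = 360A / (πθ).
r² = 360 × 49*pi/2 / (π × 180)
r² = 49
r = 7

7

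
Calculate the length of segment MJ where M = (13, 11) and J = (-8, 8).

d = sqrt((-21)^2 + (-3)^2) = sqrt(450) = 15*sqrt(2)

15*sqrt(2)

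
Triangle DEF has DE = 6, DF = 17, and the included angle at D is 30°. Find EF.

By the law of cosines: EF^2 = DE^2 + DF^2 - 2*DE*DF*cos(D)
EF^2 = 6^2 + 17^2 - 2*6*17*cos(30°)
EF^2 = 36 + 289 - 204*(sqrt(3)/2)
EF^2 = 325 - 102*sqrt(3)
EF = sqrt(325 - 102*sqrt(3))

sqrt(325 - 102*sqrt(3))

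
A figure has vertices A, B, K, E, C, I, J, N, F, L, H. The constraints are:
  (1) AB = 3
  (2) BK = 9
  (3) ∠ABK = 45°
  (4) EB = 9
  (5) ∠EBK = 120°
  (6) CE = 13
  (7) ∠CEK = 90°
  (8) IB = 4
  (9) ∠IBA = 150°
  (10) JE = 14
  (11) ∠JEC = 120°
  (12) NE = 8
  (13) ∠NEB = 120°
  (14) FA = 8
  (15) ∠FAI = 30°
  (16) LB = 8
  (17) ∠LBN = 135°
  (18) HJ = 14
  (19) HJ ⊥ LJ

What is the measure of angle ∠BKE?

Step 1: By the law of cosines on triangle KBE: KE² = 9² + 9² − 2·9·9·cos(120°) = 243, so KE = 9·√3.
Step 2: By the inverse law of cosines on triangle BKE: cos(∠BKE) = (9² + (9·√3)² − 9²) / (2·9·9·√3) = 243/280.59 = 0.866, so ∠BKE = 30°.

Therefore, the measure of angle ∠BKE = 30°.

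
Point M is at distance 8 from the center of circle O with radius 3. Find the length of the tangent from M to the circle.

The tangent, radius, and line from the external point to the center form a right triangle.
The right angle is where the tangent meets the radius.
By the Pythagorean theorem: tangent² + 3² = 8²
tangent² = 64 - 9 = 55
tangent = sqrt(55)

sqrt(55)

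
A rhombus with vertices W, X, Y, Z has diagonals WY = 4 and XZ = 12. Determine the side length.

In a rhombus, the diagonals bisect each other perpendicularly, creating four congruent right triangles.
Each triangle has legs 2 (half of 4) and 6 (half of 12).
The hypotenuse of each right triangle is a side of the rhombus:
side = sqrt(2^2 + 6^2) = sqrt(40) = 2*sqrt(10)

2*sqrt(10)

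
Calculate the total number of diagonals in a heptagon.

The number of diagonals in an n-gon is n(n - 3)/2.
For n = 7: 7(7 - 3)/2 = 7 × 4 / 2 = 14.

14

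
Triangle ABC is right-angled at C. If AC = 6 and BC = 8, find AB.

AB = sqrt(6^2 + 8^2) = sqrt(100) = 10

10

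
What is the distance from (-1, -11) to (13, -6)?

d = sqrt((14)^2 + (5)^2) = sqrt(221)

sqrt(221)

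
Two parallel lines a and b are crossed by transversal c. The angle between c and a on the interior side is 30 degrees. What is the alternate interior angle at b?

Alternate interior angles lie on opposite sides of the transversal, between the parallel lines.
By the alternate interior angle theorem, they are equal: 30 degrees.

30 degrees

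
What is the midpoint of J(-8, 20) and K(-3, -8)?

The midpoint is the point halfway along the segment.
Move half the horizontal distance: -8 + (-3 - -8)/2 = -8 + 5/2 = -11/2
Move half the vertical distance: 20 + (-8 - 20)/2 = 20 + -28/2 = 6
Midpoint = (-11/2, 6)

(-11/2, 6)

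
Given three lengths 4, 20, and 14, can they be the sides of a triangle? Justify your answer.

Check the triangle inequality: 4 + 14 = 18 ≤ 20.
Since the sum of two sides does not exceed the third, no triangle can be formed.

No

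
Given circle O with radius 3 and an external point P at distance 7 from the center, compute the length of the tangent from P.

tangent = √(d² - r²) = √(7² - 3²) = √(49 - 9) = √40 = 2*sqrt(10)

2*sqrt(10)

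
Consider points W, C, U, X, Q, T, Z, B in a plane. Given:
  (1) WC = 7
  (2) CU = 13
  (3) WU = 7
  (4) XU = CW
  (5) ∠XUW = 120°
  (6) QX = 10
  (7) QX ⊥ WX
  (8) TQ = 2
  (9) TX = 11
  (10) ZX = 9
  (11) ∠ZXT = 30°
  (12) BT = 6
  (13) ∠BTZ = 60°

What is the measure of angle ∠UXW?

From the given relations: XU = CW = 7.
Step 1: By the law of cosines on triangle XUW: XW² = 7² + 7² − 2·7·7·cos(120°) = 147, so XW = 7·√3.
Step 2: By the inverse law of cosines on triangle UXW: cos(∠UXW) = (7² + (7·√3)² − 7²) / (2·7·7·√3) = 147/169.74 = 0.866, so ∠UXW = 30°.

Therefore, the measure of angle ∠UXW = 30°.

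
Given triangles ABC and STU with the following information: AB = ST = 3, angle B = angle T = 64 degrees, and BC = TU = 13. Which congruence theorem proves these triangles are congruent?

The given information matches SAS: Two pairs of corresponding sides and the included angle are equal (Side-Angle-Side).

SAS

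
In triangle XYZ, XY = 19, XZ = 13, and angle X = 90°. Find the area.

Area = (1/2) * XY * XZ * sin(X)
Area = (1/2) * 19 * 13 * sin(90°)
Area = (1/2) * 19 * 13 * 1
Area = 247/2

247/2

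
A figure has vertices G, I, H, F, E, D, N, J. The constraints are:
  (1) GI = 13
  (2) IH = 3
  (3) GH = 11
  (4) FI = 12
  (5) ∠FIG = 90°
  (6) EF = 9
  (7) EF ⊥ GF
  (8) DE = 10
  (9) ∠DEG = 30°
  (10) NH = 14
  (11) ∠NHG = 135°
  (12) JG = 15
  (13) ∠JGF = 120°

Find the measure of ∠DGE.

Step 1: By the law of cosines on triangle FIG: FG² = 12² + 13² − 2·12·13·cos(90°) = 313, so FG ≈ 17.69.
Step 2: By the law of cosines on triangle EFG: EG² = 9² + 17.69² − 2·9·17.69·cos(90°) = 394, so EG ≈ 19.85.
Step 3: By the law of cosines on triangle GED: GD² = 19.85² + 10² − 2·19.85·10·cos(30°) = 150.2, so GD ≈ 12.26.
Step 4: By the inverse law of cosines on triangle DGE: cos(∠DGE) = (12.26² + 19.85² − 10²) / (2·12.26·19.85) = 444.2/486.53 = 0.913, so ∠DGE = 24.08°.

Therefore, the measure of angle ∠DGE = 24.08°.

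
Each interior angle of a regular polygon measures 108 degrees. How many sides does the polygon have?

The exterior angle is the supplement of the interior angle: 180 - 108 = 72 degrees.
Since the exterior angles of any convex polygon sum to 360 degrees, the number of sides is 360 / 72 = 5.

5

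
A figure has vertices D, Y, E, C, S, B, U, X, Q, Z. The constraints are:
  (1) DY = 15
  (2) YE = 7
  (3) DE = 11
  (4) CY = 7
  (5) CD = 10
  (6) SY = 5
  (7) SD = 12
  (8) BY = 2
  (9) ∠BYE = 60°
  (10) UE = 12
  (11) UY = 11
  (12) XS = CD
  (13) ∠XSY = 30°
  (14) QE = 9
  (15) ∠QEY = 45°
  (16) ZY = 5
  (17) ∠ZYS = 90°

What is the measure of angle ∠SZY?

Step 1: By the law of cosines on triangle ZYS: ZS² = 5² + 5² − 2·5·5·cos(90°) = 50, so ZS = 5·√2.
Step 2: By the inverse law of cosines on triangle SZY: cos(∠SZY) = ((5·√2)² + 5² − 5²) / (2·5·√2·5) = 50/70.71 = 0.7071, so ∠SZY = 45°.

Therefore, the measure of angle ∠SZY = 45°.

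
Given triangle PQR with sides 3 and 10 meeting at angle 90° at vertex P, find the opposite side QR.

Since angle P = 90°, this is a right triangle and the law of cosines reduces to the Pythagorean theorem.
QR^2 = 3^2 + 10^2 = 109
QR = sqrt(109)

sqrt(109)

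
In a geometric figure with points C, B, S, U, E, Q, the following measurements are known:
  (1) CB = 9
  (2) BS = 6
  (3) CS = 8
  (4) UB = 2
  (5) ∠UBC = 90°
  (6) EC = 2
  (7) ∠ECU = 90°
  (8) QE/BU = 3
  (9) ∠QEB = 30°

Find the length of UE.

Step 1: By the law of cosines on triangle UBC: UC² = 2² + 9² − 2·2·9·cos(90°) = 85, so UC = √85.
Step 2: By the law of cosines on triangle UCE: UE² = √85² + 2² − 2·√85·2·cos(90°) = 89, so UE = √89.

Therefore, the length of UE = √89.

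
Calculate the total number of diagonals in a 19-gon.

The number of diagonals in an n-gon is n(n - 3)/2.
For n = 19: 19(19 - 3)/2 = 19 × 16 / 2 = 152.

152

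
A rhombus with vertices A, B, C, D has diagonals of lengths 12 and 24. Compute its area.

Area = (12 * 24) / 2 = 288 / 2 = 144

144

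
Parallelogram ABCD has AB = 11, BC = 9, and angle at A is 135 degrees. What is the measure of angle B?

Opposite sides of a parallelogram are parallel, so consecutive angles form co-interior angles on a transversal.
Co-interior angles sum to 180°, giving angle B = 180 - 135 = 45 degrees.

45 degrees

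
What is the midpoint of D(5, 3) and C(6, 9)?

The midpoint is the point halfway along the segment.
Move half the horizontal distance: 5 + (6 - 5)/2 = 5 + 1/2 = 11/2
Move half the vertical distance: 3 + (9 - 3)/2 = 3 + 6/2 = 6
Midpoint = (11/2, 6)

(11/2, 6)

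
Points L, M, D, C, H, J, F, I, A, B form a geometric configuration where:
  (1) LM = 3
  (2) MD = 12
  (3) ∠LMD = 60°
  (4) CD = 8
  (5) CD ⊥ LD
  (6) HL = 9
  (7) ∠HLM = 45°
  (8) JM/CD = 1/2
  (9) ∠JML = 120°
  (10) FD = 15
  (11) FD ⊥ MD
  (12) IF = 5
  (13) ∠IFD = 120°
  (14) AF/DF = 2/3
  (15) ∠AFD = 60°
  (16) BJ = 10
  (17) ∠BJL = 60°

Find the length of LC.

Step 1: By the law of cosines on triangle LMD: LD² = 3² + 12² − 2·3·12·cos(60°) = 117, so LD = 3·√13.
Step 2: By the law of cosines on triangle LDC: LC² = (3·√13)² + 8² − 2·3·√13·8·cos(90°) = 181, so LC = √181.

Therefore, the length of LC = √181.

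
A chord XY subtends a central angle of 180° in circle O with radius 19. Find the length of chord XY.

Chord length = 2r sin(θ/2)
= 2 × 19 × sin(180°/2)
= 2 × 19 × sin(90°)
= 38

38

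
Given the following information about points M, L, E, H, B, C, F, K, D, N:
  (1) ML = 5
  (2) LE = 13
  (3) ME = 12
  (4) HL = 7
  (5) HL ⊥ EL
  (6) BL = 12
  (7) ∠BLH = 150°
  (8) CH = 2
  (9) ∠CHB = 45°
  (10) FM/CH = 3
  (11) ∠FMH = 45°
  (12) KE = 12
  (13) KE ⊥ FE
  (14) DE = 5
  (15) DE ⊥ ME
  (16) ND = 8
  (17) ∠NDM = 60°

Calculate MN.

Step 1: By the law of cosines on triangle DEM: DM² = 5² + 12² − 2·5·12·cos(90°) = 169, so DM = 13.
Step 2: By the law of cosines on triangle MDN: MN² = 13² + 8² − 2·13·8·cos(60°) = 129, so MN = √129.

Therefore, the length of MN = √129.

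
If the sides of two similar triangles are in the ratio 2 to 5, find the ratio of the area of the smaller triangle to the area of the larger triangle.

Area scales with the square of linear dimensions. If every length is multiplied by 2/5, then the area is multiplied by (2/5)^2 = 4/25.
The area ratio is 4:25.

4:25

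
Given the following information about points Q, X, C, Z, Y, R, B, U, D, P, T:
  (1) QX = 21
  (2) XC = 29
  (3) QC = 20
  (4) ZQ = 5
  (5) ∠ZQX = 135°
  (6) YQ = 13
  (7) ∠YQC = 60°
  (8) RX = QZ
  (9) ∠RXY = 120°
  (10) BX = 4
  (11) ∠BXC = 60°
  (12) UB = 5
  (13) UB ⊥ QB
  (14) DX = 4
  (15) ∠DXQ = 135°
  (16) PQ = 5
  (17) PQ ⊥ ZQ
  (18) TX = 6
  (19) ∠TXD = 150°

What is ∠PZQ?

Step 1: By the law of cosines on triangle ZQP: ZP² = 5² + 5² − 2·5·5·cos(90°) = 50, so ZP = 5·√2.
Step 2: By the inverse law of cosines on triangle PZQ: cos(∠PZQ) = ((5·√2)² + 5² − 5²) / (2·5·√2·5) = 50/70.71 = 0.7071, so ∠PZQ = 45°.

Therefore, the measure of angle ∠PZQ = 45°.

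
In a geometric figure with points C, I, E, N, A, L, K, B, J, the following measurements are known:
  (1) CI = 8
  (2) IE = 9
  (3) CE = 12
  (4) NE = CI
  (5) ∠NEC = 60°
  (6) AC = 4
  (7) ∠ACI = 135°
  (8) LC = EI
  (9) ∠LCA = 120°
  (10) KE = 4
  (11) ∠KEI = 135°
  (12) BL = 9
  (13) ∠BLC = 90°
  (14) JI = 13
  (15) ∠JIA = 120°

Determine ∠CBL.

From the given relations: LC = EI = 9.
Step 1: By the law of cosines on triangle BLC: BC² = 9² + 9² − 2·9·9·cos(90°) = 162, so BC = 9·√2.
Step 2: By the inverse law of cosines on triangle CBL: cos(∠CBL) = ((9·√2)² + 9² − 9²) / (2·9·√2·9) = 162/229.1 = 0.7071, so ∠CBL = 45°.

Therefore, the measure of angle ∠CBL = 45°.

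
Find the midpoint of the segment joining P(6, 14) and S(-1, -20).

The midpoint is the average of the coordinates:
x: (6 + -1)/2 = 5/2
y: (14 + -20)/2 = -3
Midpoint = (5/2, -3)

(5/2, -3)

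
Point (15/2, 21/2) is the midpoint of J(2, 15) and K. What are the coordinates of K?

Using the midpoint formula: M = ((x1 + x2)/2, (y1 + y2)/2)
We know M = (15/2, 21/2) and J = (2, 15)
For x: 15/2 = (2 + x2)/2, so x2 = 2*15/2 - 2 = 13
For y: 21/2 = (15 + y2)/2, so y2 = 2*21/2 - 15 = 6
K = (13, 6)

(13, 6)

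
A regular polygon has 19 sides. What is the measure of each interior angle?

Each interior angle of a regular n-gon is (n - 2) * 180 / n.
For n = 19: (19 - 2) * 180 / 19 = 3060/19 = 3060/19 degrees.

3060/19 degrees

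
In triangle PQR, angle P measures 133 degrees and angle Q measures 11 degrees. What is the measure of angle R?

Let angle R = x. Then 133 + 11 + x = 180.
x = 180 - 144 = 36 degrees.

36 degrees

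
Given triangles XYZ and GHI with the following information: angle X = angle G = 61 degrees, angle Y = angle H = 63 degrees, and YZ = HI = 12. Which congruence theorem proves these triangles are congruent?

The given information provides:
angle X = angle G = 61 degrees, angle Y = angle H = 63 degrees, and YZ = HI = 12
This matches the AAS congruence theorem.
Two pairs of corresponding angles and a non-included side are equal (Angle-Angle-Side).

AAS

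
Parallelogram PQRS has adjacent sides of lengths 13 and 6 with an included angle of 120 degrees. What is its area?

Area = a * b * sin(theta)
Area = 13 * 6 * sin(120 degrees)
Area = 78 * sqrt(3)/2
Area = 39*sqrt(3)

39*sqrt(3)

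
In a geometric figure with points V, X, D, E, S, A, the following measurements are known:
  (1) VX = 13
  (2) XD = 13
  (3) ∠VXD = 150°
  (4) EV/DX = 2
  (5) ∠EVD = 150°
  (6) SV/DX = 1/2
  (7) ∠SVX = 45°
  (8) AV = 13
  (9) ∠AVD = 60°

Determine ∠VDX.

Step 1: By the law of cosines on triangle DXV: DV² = 13² + 13² − 2·13·13·cos(150°) = 630.72, so DV ≈ 25.11.
Step 2: By the inverse law of cosines on triangle VDX: cos(∠VDX) = (25.11² + 13² − 13²) / (2·25.11·13) = 630.72/652.97 = 0.9659, so ∠VDX = 15°.

Therefore, the measure of angle ∠VDX = 15°.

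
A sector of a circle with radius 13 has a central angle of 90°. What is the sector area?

Sector area = πr² × θ/360
= π × 13² × 1/4
= π × 169 × 1/4
= 169*pi/4

169*pi/4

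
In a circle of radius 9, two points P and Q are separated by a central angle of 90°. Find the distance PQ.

Drop a perpendicular from the center to the chord, bisecting both the chord and the central angle.
Each half-chord = r sin(θ/2) = 9 sin(45°).
The full chord = 2 × 9 × sin(45°) = 9*sqrt(2).

9*sqrt(2)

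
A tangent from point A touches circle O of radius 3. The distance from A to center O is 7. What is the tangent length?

tangent = √(d² - r²) = √(7² - 3²) = √(49 - 9) = √40 = 2*sqrt(10)

2*sqrt(10)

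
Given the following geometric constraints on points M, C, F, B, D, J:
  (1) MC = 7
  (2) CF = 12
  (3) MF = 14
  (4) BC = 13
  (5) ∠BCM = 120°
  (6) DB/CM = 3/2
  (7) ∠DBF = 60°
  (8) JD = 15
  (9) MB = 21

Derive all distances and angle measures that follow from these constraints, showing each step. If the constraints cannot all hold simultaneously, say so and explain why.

These constraints are not satisfiable: by the triangle inequality in triangle CMB, (1) MC = 7 and (4) BC = 13 force MB ≤ 7 + 13 = 20, but (9) says MB = 21. No planar figure meets all of them, so nothing further can be derived.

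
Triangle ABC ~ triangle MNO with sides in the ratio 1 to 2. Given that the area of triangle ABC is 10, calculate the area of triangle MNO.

For similar figures, the area ratio equals the square of the side ratio.
Side ratio (ABC to MNO) = 1:2, so area ratio = 1^2:2^2 = 1:4.
If the area of ABC is 10, then the area of MNO = 10 * (4/1) = 40.

40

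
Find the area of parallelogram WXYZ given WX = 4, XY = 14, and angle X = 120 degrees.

Area = 4 * 14 * sin(120°) = 56 * sqrt(3)/2 = 28*sqrt(3)

28*sqrt(3)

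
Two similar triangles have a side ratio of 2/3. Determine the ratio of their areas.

Area ratio = (side ratio)^2 = (2/3)^2 = 4:9.

4:9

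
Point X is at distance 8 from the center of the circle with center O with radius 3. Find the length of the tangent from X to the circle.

Let T be the point of tangency. Then OT ⊥ XT (radius ⊥ tangent).
In right triangle OTX: OX² = OT² + XT²
8² = 3² + XT²
XT² = 55, XT = sqrt(55)

sqrt(55)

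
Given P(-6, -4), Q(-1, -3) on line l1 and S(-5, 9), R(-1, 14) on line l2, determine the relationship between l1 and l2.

Slope of line 1: m1 = (-3 - -4)/(-1 - -6) = 1/5 = 1/5
Slope of line 2: m2 = (14 - 9)/(-1 - -5) = 5/4 = 5/4
m1 != m2 and m1*m2 = 1/4 != -1. Neither.

Neither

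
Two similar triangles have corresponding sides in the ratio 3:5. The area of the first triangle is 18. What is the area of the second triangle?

Area ratio = (3/5)^2 = 9/25. Area of the second triangle = 18 * 25/9 = 50.

50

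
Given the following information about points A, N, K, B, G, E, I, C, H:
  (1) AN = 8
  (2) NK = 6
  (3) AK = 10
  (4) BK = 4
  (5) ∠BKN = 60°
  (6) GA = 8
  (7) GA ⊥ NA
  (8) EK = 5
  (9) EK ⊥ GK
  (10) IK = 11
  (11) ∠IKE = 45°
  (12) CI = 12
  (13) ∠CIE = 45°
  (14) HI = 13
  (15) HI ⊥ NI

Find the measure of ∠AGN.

Step 1: By the law of cosines on triangle GAN: GN² = 8² + 8² − 2·8·8·cos(90°) = 128, so GN = 8·√2.
Step 2: By the inverse law of cosines on triangle AGN: cos(∠AGN) = (8² + (8·√2)² − 8²) / (2·8·8·√2) = 128/181.02 = 0.7071, so ∠AGN = 45°.

Therefore, the measure of angle ∠AGN = 45°.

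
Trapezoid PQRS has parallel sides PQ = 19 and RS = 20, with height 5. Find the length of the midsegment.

The midsegment (median) of a trapezoid connects the midpoints of the non-parallel sides.
Its length is the average of the two bases: (19 + 20) / 2 = 39/2.

39/2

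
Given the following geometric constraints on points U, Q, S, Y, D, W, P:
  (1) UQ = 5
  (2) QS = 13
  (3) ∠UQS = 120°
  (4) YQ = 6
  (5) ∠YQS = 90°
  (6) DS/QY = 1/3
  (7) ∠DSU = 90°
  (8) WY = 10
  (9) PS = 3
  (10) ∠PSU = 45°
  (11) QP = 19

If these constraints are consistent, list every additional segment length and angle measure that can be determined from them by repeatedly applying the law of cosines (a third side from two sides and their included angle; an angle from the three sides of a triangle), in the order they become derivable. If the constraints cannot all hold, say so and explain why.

These constraints are not satisfiable: by the triangle inequality in triangle SQP, (2) QS = 13 and (9) PS = 3 force QP ≤ 13 + 3 = 16, but (11) says QP = 19. No planar figure meets all of them, so nothing further can be derived.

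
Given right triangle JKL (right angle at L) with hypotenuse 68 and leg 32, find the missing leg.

KL = sqrt(68^2 - 32^2) = sqrt(3600) = 60

60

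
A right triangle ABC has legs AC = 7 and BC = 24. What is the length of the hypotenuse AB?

AB = sqrt(7^2 + 24^2) = sqrt(625) = 25

25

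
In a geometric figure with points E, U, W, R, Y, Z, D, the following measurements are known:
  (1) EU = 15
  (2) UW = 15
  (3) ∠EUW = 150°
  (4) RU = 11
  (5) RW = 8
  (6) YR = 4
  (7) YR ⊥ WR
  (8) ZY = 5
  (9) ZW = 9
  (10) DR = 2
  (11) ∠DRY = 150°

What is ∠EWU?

Step 1: By the law of cosines on triangle WUE: WE² = 15² + 15² − 2·15·15·cos(150°) = 839.71, so WE ≈ 28.98.
Step 2: By the inverse law of cosines on triangle EWU: cos(∠EWU) = (28.98² + 15² − 15²) / (2·28.98·15) = 839.71/869.33 = 0.9659, so ∠EWU = 15°.

Therefore, the measure of angle ∠EWU = 15°.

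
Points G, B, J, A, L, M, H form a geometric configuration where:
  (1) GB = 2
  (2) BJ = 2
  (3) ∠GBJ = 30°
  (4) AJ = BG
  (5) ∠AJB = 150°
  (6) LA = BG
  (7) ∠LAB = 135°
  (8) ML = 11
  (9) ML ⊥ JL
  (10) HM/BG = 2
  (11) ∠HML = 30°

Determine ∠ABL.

From the given relations: AJ = BG = 2; LA = BG = 2.
Step 1: By the law of cosines on triangle BJA: BA² = 2² + 2² − 2·2·2·cos(150°) = 14.93, so BA ≈ 3.86.
Step 2: By the law of cosines on triangle BAL: BL² = 3.86² + 2² − 2·3.86·2·cos(135°) = 29.86, so BL ≈ 5.46.
Step 3: By the inverse law of cosines on triangle ABL: cos(∠ABL) = (3.86² + 5.46² − 2²) / (2·3.86·5.46) = 40.78/42.22 = 0.9659, so ∠ABL = 15°.

Therefore, the measure of angle ∠ABL = 15°.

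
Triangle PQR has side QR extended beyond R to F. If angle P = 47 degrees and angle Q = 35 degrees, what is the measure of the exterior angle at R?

By the exterior angle theorem, an exterior angle of a triangle equals the sum of the two remote interior angles.
Exterior angle = angle P + angle Q
Exterior angle = 47 + 35 = 82 degrees

82 degrees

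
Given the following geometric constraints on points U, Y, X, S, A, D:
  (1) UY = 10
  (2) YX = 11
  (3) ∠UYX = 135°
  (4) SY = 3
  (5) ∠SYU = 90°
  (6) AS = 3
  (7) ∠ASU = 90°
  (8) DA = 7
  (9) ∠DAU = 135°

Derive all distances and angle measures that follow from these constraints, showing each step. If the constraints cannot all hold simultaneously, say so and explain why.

The constraints are consistent.

Step 1: From UY = 10, YX = 11, and ∠UYX = 135°, by the law of cosines:
  UX² = UY² + YX² - 2·UY·YX·cos(135°) = 100 + 121 + 155.6 = 376.6
  UX ≈ 19.41

Step 2: From UY = 10, YS = 3, and ∠UYS = 90°, by the law of cosines:
  US² = UY² + YS² - 2·UY·YS·cos(90°) = 100 + 9 - 0 = 109
  US = √109

Step 3: From US = √109, SA = 3, and ∠USA = 90°, by the law of cosines:
  UA² = US² + SA² - 2·US·SA·cos(90°) = 109 + 9 - 0 = 118
  UA = √118

Step 4: From US = √109, UY = 10, SY = 3, by the inverse law of cosines:
  cos(∠SUY) = (US² + UY² - SY²) / (2·US·UY)
  ∠SUY = 16.7°

Step 5: From UX = 19.41, UY = 10, XY = 11, by the inverse law of cosines:
  cos(∠XUY) = (UX² + UY² - XY²) / (2·UX·UY)
  ∠XUY = 23.63°

Step 6: From XU = 19.41, XY = 11, UY = 10, by the inverse law of cosines:
  cos(∠UXY) = (XU² + XY² - UY²) / (2·XU·XY)
  ∠UXY = 21.37°

Step 7: From SU = √109, SY = 3, UY = 10, by the inverse law of cosines:
  cos(∠USY) = (SU² + SY² - UY²) / (2·SU·SY)
  ∠USY = 73.3°

Step 8: From UA = √118, AD = 7, and ∠UAD = 135°, by the law of cosines:
  UD² = UA² + AD² - 2·UA·AD·cos(135°) = 118 + 49 + 107.5 = 274.5
  UD ≈ 16.57

Step 9: From UA = √118, US = √109, AS = 3, by the inverse law of cosines:
  cos(∠AUS) = (UA² + US² - AS²) / (2·UA·US)
  ∠AUS = 16.03°

Step 10: From AS = 3, AU = √118, SU = √109, by the inverse law of cosines:
  cos(∠SAU) = (AS² + AU² - SU²) / (2·AS·AU)
  ∠SAU = 73.97°

Step 11: From UA = √118, UD = 16.57, AD = 7, by the inverse law of cosines:
  cos(∠AUD) = (UA² + UD² - AD²) / (2·UA·UD)
  ∠AUD = 17.38°

Step 12: From DA = 7, DU = 16.57, AU = √118, by the inverse law of cosines:
  cos(∠ADU) = (DA² + DU² - AU²) / (2·DA·DU)
  ∠ADU = 27.62°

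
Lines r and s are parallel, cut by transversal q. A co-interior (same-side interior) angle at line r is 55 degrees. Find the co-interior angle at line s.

Co-interior angles sum to 180: 180 - 55 = 125 degrees.

125 degrees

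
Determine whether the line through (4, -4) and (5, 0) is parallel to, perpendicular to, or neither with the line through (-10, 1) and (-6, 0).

Slope of line 1: m1 = (0 - -4)/(5 - 4) = 4/1 = 4
Slope of line 2: m2 = (0 - 1)/(-6 - -10) = -1/4 = -1/4
Two lines are perpendicular when the product of their slopes is -1 (negative reciprocals).
m1 * m2 = (4) * (-1/4) = -1, confirming perpendicularity.

Perpendicular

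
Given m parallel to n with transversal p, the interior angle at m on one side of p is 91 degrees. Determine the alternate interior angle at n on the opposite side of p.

Alternate interior angles lie on opposite sides of the transversal, between the parallel lines.
By the alternate interior angle theorem, they are equal: 91 degrees.

91 degrees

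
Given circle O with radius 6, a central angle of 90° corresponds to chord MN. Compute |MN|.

Chord length = 2r sin(θ/2)
= 2 × 6 × sin(90°/2)
= 2 × 6 × sin(45°)
= 6*sqrt(2)

6*sqrt(2)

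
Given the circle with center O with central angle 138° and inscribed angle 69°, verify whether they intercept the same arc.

By the inscribed angle theorem, if both angles subtend the same arc, the inscribed angle must be half the central angle.
Half of 138° = 69°, which equals the given inscribed angle of 69°.
Therefore, yes, they correspond to the same arc.

Yes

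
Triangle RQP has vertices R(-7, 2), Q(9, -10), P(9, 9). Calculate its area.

Using the Shoelace formula for a triangle:
Area = (1/2)|x0(y1 - y2) + x1(y2 - y0) + x2(y0 - y1)|
Area = (1/2)|-7(-10 - 9) + 9(9 - 2) + 9(2 - -10)|
Area = (1/2)|133 + 63 + 108|
Area = (1/2)|304|
Area = (1/2)(304)
Area = 152

152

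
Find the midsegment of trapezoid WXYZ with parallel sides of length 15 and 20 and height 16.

The midsegment of a trapezoid = (base1 + base2) / 2
midsegment = (15 + 20) / 2
midsegment = 35 / 2
midsegment = 35/2

35/2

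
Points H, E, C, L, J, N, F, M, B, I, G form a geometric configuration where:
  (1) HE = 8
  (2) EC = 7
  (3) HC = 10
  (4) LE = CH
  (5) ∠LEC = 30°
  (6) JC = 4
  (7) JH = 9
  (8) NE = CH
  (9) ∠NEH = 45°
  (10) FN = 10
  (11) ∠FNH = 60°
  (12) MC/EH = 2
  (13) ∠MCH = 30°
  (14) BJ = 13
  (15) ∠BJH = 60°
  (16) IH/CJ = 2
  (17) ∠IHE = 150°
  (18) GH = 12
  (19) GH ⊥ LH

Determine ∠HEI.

From the given relations: IH = 2·CJ = 2·4 = 8.
Step 1: By the law of cosines on triangle EHI: EI² = 8² + 8² − 2·8·8·cos(150°) = 238.85, so EI ≈ 15.45.
Step 2: By the inverse law of cosines on triangle HEI: cos(∠HEI) = (8² + 15.45² − 8²) / (2·8·15.45) = 238.85/247.28 = 0.9659, so ∠HEI = 15°.

Therefore, the measure of angle ∠HEI = 15°.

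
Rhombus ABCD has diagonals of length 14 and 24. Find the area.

Area = (14 * 24) / 2 = 336 / 2 = 168

168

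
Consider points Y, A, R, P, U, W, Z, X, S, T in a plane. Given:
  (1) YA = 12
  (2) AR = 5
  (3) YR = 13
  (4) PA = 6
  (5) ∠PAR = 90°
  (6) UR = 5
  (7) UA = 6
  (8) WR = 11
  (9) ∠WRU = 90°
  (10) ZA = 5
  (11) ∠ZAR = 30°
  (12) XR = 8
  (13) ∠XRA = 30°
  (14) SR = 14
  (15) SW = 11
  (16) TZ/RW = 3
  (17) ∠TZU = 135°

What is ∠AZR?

Step 1: By the law of cosines on triangle ZAR: ZR² = 5² + 5² − 2·5·5·cos(30°) = 6.7, so ZR ≈ 2.59.
Step 2: By the inverse law of cosines on triangle AZR: cos(∠AZR) = (5² + 2.59² − 5²) / (2·5·2.59) = 6.7/25.88 = 0.2588, so ∠AZR = 75°.

Therefore, the measure of angle ∠AZR = 75°.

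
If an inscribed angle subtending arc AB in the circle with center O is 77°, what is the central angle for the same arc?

Central angle = 2 × 77° = 154° (inscribed angle theorem).

154°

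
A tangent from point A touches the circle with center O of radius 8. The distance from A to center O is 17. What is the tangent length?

tangent = √(d² - r²) = √(17² - 8²) = √(289 - 64) = √225 = 15

15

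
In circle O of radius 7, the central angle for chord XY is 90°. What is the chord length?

Chord = 2(7) sin(45°) = 7*sqrt(2)

7*sqrt(2)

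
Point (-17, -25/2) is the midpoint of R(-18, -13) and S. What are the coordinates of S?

Using the midpoint formula: M = ((x1 + x2)/2, (y1 + y2)/2)
We know M = (-17, -25/2) and R = (-18, -13)
For x: -17 = (-18 + x2)/2, so x2 = 2*-17 - -18 = -16
For y: -25/2 = (-13 + y2)/2, so y2 = 2*-25/2 - -13 = -12
S = (-16, -12)

(-16, -12)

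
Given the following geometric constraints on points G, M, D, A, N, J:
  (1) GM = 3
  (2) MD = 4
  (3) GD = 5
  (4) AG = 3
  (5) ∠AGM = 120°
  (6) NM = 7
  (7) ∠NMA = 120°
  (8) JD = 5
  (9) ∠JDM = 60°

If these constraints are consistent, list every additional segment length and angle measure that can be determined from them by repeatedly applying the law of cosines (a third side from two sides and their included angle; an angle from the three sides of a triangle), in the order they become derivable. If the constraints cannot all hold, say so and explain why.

The constraints are consistent. Derivable facts, in order:
After 1 step:
- MA = 3·√3
- MJ = √21
- ∠DGM = 53.13°
- ∠DMG = 90°
- ∠GDM = 36.87°
After 2 steps:
- AN ≈ 10.6
- ∠AMG = 30°
- ∠DJM = 49.11°
- ∠DMJ = 70.89°
- ∠GAM = 30°
After 3 steps:
- ∠ANM = 25.12°
- ∠MAN = 34.88°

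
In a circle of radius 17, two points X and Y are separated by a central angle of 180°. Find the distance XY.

Drop a perpendicular from the center to the chord, bisecting both the chord and the central angle.
Each half-chord = r sin(θ/2) = 17 sin(90°).
The full chord = 2 × 17 × sin(90°) = 34.

34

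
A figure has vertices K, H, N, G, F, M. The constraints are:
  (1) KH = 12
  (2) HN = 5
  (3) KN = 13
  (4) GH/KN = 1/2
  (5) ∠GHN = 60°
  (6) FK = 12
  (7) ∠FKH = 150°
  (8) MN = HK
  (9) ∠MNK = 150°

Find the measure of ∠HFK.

Step 1: By the law of cosines on triangle FKH: FH² = 12² + 12² − 2·12·12·cos(150°) = 537.42, so FH ≈ 23.18.
Step 2: By the inverse law of cosines on triangle HFK: cos(∠HFK) = (23.18² + 12² − 12²) / (2·23.18·12) = 537.42/556.37 = 0.9659, so ∠HFK = 15°.

Therefore, the measure of angle ∠HFK = 15°.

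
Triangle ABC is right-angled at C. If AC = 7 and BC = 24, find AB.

By the Pythagorean theorem: AB^2 = AC^2 + BC^2
AB^2 = 7^2 + 24^2 = 49 + 576 = 625
AB = sqrt(625) = 25

25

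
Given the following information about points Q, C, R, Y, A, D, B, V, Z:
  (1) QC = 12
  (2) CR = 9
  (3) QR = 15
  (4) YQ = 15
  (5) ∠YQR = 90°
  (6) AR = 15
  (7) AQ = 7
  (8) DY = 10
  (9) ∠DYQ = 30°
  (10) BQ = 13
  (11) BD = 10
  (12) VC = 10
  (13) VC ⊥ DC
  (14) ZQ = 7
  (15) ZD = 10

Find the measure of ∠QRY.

Step 1: By the law of cosines on triangle RQY: RY² = 15² + 15² − 2·15·15·cos(90°) = 450, so RY = 15·√2.
Step 2: By the inverse law of cosines on triangle QRY: cos(∠QRY) = (15² + (15·√2)² − 15²) / (2·15·15·√2) = 450/636.4 = 0.7071, so ∠QRY = 45°.

Therefore, the measure of angle ∠QRY = 45°.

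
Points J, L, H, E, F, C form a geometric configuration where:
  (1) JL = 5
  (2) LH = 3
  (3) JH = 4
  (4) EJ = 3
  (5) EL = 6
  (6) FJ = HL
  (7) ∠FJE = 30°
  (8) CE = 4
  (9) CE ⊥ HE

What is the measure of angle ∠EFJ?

From the given relations: FJ = HL = 3.
Step 1: By the law of cosines on triangle FJE: FE² = 3² + 3² − 2·3·3·cos(30°) = 2.41, so FE ≈ 1.55.
Step 2: By the inverse law of cosines on triangle EFJ: cos(∠EFJ) = (1.55² + 3² − 3²) / (2·1.55·3) = 2.41/9.32 = 0.2588, so ∠EFJ = 75°.

Therefore, the measure of angle ∠EFJ = 75°.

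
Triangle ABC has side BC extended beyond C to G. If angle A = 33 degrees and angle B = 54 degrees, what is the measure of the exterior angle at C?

The interior angle at C is 180 - 33 - 54 = 93 degrees.
The exterior angle and interior angle at C are supplementary:
Exterior angle = 180 - 93 = 87 degrees.

87 degrees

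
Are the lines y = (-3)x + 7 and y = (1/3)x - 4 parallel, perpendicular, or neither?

Slope of line 1: m1 = -3
Slope of line 2: m2 = 1/3
m1 * m2 = -1, so perpendicular.

Perpendicular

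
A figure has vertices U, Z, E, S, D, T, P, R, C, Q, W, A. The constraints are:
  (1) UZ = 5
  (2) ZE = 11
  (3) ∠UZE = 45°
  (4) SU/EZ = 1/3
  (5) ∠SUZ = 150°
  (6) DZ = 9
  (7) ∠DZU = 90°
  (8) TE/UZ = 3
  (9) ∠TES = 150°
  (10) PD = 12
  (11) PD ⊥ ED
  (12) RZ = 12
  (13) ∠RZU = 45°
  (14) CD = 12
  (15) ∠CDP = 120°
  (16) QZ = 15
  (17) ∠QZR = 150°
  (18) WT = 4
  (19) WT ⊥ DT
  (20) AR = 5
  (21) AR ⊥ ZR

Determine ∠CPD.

Step 1: By the law of cosines on triangle PDC: PC² = 12² + 12² − 2·12·12·cos(120°) = 432, so PC = 12·√3.
Step 2: By the inverse law of cosines on triangle CPD: cos(∠CPD) = ((12·√3)² + 12² − 12²) / (2·12·√3·12) = 432/498.83 = 0.866, so ∠CPD = 30°.

Therefore, the measure of angle ∠CPD = 30°.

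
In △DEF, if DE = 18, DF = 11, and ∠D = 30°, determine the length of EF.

When two sides and the included angle are known, the law of cosines gives the third side.
c^2 = a^2 + b^2 - 2ab cos(C) generalizes the Pythagorean theorem to non-right triangles.
Here: EF^2 = 324 + 121 - 396*(sqrt(3)/2) = 445 - 198*sqrt(3)
EF = sqrt(445 - 198*sqrt(3))

sqrt(445 - 198*sqrt(3))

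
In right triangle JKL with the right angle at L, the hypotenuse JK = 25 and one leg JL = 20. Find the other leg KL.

Rearranging the Pythagorean theorem to solve for the unknown leg:
leg^2 = hypotenuse^2 - known_leg^2 = 625 - 400 = 225
leg = sqrt(225) = 15.

15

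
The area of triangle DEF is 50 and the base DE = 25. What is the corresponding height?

Rearranging the area formula Area = (1/2) * base * height:
height = 2 * Area / base = 2 * 50 / 25 = 4.

4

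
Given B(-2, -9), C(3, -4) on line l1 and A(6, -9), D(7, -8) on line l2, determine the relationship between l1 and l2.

Slope of line 1: m1 = (-4 - -9)/(3 - -2) = 5/5 = 1
Slope of line 2: m2 = (-8 - -9)/(7 - 6) = 1/1 = 1
Two lines are parallel if and only if they have equal slopes (or both are vertical).
Here m1 = m2 = 1, confirming the lines are parallel.

Parallel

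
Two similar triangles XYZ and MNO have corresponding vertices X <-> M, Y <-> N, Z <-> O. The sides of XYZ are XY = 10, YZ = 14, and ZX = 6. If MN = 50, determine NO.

Since the triangles are similar, the ratio of corresponding sides is constant.
Scale factor k = MN / XY = 50 / 10 = 5
NO = k * YZ = 5 * 14 = 70

70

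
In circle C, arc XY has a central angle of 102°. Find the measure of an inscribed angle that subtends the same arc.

An inscribed angle intercepts an arc from a point on the circle, while the central angle intercepts the same arc from the center.
The inscribed angle is always half the central angle: 102° / 2 = 51°.

51°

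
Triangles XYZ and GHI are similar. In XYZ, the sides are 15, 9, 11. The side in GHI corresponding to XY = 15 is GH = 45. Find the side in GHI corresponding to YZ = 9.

Similar triangles have proportional sides. Setting up the proportion:
GH / XY = HI / YZ
45 / 15 = HI / 9
HI = 9 * 45 / 15 = 27.

27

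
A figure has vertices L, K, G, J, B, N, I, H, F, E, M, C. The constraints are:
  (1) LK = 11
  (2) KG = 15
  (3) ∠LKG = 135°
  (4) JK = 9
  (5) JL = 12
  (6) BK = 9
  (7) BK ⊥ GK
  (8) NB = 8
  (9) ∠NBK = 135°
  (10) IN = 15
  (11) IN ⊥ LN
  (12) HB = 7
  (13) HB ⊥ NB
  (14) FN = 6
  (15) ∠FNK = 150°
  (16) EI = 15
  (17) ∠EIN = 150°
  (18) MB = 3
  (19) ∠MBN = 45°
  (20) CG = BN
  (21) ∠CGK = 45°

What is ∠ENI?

Step 1: By the law of cosines on triangle NIE: NE² = 15² + 15² − 2·15·15·cos(150°) = 839.71, so NE ≈ 28.98.
Step 2: By the inverse law of cosines on triangle ENI: cos(∠ENI) = (28.98² + 15² − 15²) / (2·28.98·15) = 839.71/869.33 = 0.9659, so ∠ENI = 15°.

Therefore, the measure of angle ∠ENI = 15°.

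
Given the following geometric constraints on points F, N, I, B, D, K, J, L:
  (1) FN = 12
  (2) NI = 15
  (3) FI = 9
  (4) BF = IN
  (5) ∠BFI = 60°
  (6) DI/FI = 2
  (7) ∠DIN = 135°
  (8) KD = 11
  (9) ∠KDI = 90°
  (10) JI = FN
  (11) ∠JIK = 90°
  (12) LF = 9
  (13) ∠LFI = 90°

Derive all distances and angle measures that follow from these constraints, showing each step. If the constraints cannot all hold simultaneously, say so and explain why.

The constraints are consistent.

From the given relations:
  BF = IN = 15
  DI = 2·FI = 2·9 = 18
  JI = FN = 12

Step 1: From NI = 15, ID = 18, and ∠NID = 135°, by the law of cosines:
  ND² = NI² + ID² - 2·NI·ID·cos(135°) = 225 + 324 + 381.8 = 930.8
  ND ≈ 30.51

Step 2: From IF = 9, FB = 15, and ∠IFB = 60°, by the law of cosines:
  IB² = IF² + FB² - 2·IF·FB·cos(60°) = 81 + 225 - 135 = 171
  IB = 3·√19

Step 3: From ID = 18, DK = 11, and ∠IDK = 90°, by the law of cosines:
  IK² = ID² + DK² - 2·ID·DK·cos(90°) = 324 + 121 - 0 = 445
  IK ≈ 21.1

Step 4: From IF = 9, FL = 9, and ∠IFL = 90°, by the law of cosines:
  IL² = IF² + FL² - 2·IF·FL·cos(90°) = 81 + 81 - 0 = 162
  IL = 9·√2

Step 5: From FI = 9, FN = 12, IN = 15, by the inverse law of cosines:
  cos(∠IFN) = (FI² + FN² - IN²) / (2·FI·FN)
  ∠IFN = 90°

Step 6: From NF = 12, NI = 15, FI = 9, by the inverse law of cosines:
  cos(∠FNI) = (NF² + NI² - FI²) / (2·NF·NI)
  ∠FNI = 36.87°

Step 7: From IF = 9, IN = 15, FN = 12, by the inverse law of cosines:
  cos(∠FIN) = (IF² + IN² - FN²) / (2·IF·IN)
  ∠FIN = 53.13°

Step 8: From KI = 21.1, IJ = 12, and ∠KIJ = 90°, by the law of cosines:
  KJ² = KI² + IJ² - 2·KI·IJ·cos(90°) = 445 + 144 - 0 = 589
  KJ ≈ 24.27

Step 9: From ND = 30.51, NI = 15, DI = 18, by the inverse law of cosines:
  cos(∠DNI) = (ND² + NI² - DI²) / (2·ND·NI)
  ∠DNI = 24.66°

Step 10: From IB = 3·√19, IF = 9, BF = 15, by the inverse law of cosines:
  cos(∠BIF) = (IB² + IF² - BF²) / (2·IB·IF)
  ∠BIF = 83.41°

Step 11: From ID = 18, IK = 21.1, DK = 11, by the inverse law of cosines:
  cos(∠DIK) = (ID² + IK² - DK²) / (2·ID·IK)
  ∠DIK = 31.43°

Step 12: From IF = 9, IL = 9·√2, FL = 9, by the inverse law of cosines:
  cos(∠FIL) = (IF² + IL² - FL²) / (2·IF·IL)
  ∠FIL = 45°

Step 13: From BF = 15, BI = 3·√19, FI = 9, by the inverse law of cosines:
  cos(∠FBI) = (BF² + BI² - FI²) / (2·BF·BI)
  ∠FBI = 36.59°

Step 14: From DI = 18, DN = 30.51, IN = 15, by the inverse law of cosines:
  cos(∠IDN) = (DI² + DN² - IN²) / (2·DI·DN)
  ∠IDN = 20.34°

Step 15: From KD = 11, KI = 21.1, DI = 18, by the inverse law of cosines:
  cos(∠DKI) = (KD² + KI² - DI²) / (2·KD·KI)
  ∠DKI = 58.57°

Step 16: From LF = 9, LI = 9·√2, FI = 9, by the inverse law of cosines:
  cos(∠FLI) = (LF² + LI² - FI²) / (2·LF·LI)
  ∠FLI = 45°

Step 17: From KI = 21.1, KJ = 24.27, IJ = 12, by the inverse law of cosines:
  cos(∠IKJ) = (KI² + KJ² - IJ²) / (2·KI·KJ)
  ∠IKJ = 29.63°

Step 18: From JI = 12, JK = 24.27, IK = 21.1, by the inverse law of cosines:
  cos(∠IJK) = (JI² + JK² - IK²) / (2·JI·JK)
  ∠IJK = 60.37°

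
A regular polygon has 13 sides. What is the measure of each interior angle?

Each interior angle of a regular n-gon is (n - 2) * 180 / n.
For n = 13: (13 - 2) * 180 / 13 = 1980/13 = 1980/13 degrees.

1980/13 degrees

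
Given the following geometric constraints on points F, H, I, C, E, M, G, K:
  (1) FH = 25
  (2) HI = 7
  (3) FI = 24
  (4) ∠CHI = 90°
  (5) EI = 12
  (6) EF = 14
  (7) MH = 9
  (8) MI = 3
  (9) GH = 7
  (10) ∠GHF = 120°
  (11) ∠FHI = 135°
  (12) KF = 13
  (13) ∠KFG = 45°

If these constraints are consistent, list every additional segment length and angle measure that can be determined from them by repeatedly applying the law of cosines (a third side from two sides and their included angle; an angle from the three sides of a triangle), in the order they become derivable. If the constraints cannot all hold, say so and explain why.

These constraints are not satisfiable: (1), (2) and (3) fix all three sides of triangle FHI, so by the law of cosines cos(∠FHI) = (25² + 7² − 24²) / (2·25·7) = 0.2800, i.e. ∠FHI ≈ 73.74°, which contradicts (11) ∠FHI = 135°. No planar figure meets all of them, so nothing further can be derived.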